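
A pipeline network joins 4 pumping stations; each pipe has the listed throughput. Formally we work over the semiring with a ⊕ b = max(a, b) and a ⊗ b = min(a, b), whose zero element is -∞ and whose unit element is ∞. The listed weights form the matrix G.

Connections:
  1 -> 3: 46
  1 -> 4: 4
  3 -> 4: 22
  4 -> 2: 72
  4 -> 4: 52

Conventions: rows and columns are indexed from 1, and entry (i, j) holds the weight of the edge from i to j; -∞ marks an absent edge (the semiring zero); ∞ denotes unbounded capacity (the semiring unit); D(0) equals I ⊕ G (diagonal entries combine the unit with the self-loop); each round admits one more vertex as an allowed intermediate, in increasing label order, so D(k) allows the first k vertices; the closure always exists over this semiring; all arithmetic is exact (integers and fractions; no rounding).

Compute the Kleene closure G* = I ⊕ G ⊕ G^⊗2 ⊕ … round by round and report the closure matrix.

D(0):
  [∞, -∞, 46, 4]
  [-∞, ∞, -∞, -∞]
  [-∞, -∞, ∞, 22]
  [-∞, 72, -∞, ∞]
D(1):
  [∞, -∞, 46, 4]
  [-∞, ∞, -∞, -∞]
  [-∞, -∞, ∞, 22]
  [-∞, 72, -∞, ∞]
D(2):
  [∞, -∞, 46, 4]
  [-∞, ∞, -∞, -∞]
  [-∞, -∞, ∞, 22]
  [-∞, 72, -∞, ∞]
D(3):
  [∞, -∞, 46, 22]
  [-∞, ∞, -∞, -∞]
  [-∞, -∞, ∞, 22]
  [-∞, 72, -∞, ∞]
D(4):
  [∞, 22, 46, 22]
  [-∞, ∞, -∞, -∞]
  [-∞, 22, ∞, 22]
  [-∞, 72, -∞, ∞]
Answer: G* = [[∞, 22, 46, 22], [-∞, ∞, -∞, -∞], [-∞, 22, ∞, 22], [-∞, 72, -∞, ∞]]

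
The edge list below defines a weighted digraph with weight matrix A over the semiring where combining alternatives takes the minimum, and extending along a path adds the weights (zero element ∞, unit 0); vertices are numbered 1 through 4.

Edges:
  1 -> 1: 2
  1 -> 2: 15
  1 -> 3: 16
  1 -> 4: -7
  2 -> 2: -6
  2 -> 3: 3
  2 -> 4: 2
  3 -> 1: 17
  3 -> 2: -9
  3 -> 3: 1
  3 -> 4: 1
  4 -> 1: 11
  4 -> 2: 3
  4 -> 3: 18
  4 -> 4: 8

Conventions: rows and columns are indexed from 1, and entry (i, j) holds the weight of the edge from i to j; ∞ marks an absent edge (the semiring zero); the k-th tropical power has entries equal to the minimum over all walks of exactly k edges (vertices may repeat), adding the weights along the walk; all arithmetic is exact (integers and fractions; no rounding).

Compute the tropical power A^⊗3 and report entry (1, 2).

A^⊗2:
  [4, -4, 11, -5]
  [13, -12, -3, -4]
  [12, -15, -6, -7]
  [13, -3, 6, 4]
A^⊗3:
  [6, -10, -1, -3]
  [7, -18, -9, -10]
  [4, -21, -12, -13]
  [15, -9, 0, -1]
Key observation: the optimum is the walk 1->4->2->2, with weight (-7) + 3 + (-6) = -10.
Optimal value attained by: walk 1->4->2->2.
Answer: (A^⊗3)[1][2] = -10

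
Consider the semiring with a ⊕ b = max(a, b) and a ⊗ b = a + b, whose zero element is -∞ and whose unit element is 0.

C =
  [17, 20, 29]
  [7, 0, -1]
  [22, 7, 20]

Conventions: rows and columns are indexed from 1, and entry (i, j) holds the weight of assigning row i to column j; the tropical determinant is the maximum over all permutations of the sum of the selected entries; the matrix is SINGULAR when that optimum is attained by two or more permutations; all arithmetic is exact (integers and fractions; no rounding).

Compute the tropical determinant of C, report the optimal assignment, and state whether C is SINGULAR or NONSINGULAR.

σ = (1, 2, 3): 17 + 0 + 20 = 37
σ = (1, 3, 2): 17 + (-1) + 7 = 23
σ = (2, 1, 3): 20 + 7 + 20 = 47
σ = (2, 3, 1): 20 + (-1) + 22 = 41
σ = (3, 1, 2): 29 + 7 + 7 = 43
σ = (3, 2, 1): 29 + 0 + 22 = 51
Optimal value attained by: σ = (3, 2, 1).
Answer: det⊕(C) = 51; verdict: NONSINGULAR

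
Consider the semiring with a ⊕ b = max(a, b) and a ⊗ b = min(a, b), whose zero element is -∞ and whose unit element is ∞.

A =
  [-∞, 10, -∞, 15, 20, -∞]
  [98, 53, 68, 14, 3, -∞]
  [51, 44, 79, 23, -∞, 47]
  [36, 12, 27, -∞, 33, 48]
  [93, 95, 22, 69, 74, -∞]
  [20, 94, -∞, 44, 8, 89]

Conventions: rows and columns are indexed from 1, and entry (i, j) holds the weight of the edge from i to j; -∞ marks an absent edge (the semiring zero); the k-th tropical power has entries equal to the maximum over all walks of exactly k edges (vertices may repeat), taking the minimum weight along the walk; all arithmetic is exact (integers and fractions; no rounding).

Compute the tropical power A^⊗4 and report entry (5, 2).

A^⊗2:
  [20, 20, 20, 20, 20, 15]
  [53, 53, 68, 23, 20, 47]
  [51, 47, 79, 44, 23, 47]
  [33, 48, 27, 44, 33, 48]
  [95, 74, 68, 69, 74, 48]
  [94, 89, 68, 44, 33, 89]
A^⊗3:
  [20, 20, 20, 20, 20, 20]
  [53, 53, 68, 44, 23, 47]
  [51, 47, 79, 44, 33, 47]
  [48, 48, 48, 44, 33, 48]
  [74, 74, 68, 69, 74, 48]
  [89, 89, 68, 44, 33, 89]
A^⊗4:
  [20, 20, 20, 20, 20, 20]
  [53, 53, 68, 44, 33, 47]
  [51, 47, 79, 44, 33, 47]
  [48, 48, 48, 44, 33, 48]
  [74, 74, 68, 69, 74, 48]
  [89, 89, 68, 44, 33, 89]
Key observation: the optimum is the walk 5->5->5->5->2, with weight 74 min 74 min 74 min 95 = 74.
Optimal value attained by: walk 5->5->5->5->2.
Answer: (A^⊗4)[5][2] = 74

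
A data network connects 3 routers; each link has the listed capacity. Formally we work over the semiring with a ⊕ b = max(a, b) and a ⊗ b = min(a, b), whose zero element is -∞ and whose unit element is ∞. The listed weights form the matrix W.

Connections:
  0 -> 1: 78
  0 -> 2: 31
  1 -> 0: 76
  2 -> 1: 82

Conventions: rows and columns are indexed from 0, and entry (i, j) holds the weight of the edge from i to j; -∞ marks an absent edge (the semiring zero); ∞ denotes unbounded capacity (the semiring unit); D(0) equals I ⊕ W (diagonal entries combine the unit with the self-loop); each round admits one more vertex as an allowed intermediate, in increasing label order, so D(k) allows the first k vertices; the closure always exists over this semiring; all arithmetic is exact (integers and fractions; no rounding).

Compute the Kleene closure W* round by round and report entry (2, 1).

D(0):
  [∞, 78, 31]
  [76, ∞, -∞]
  [-∞, 82, ∞]
D(1):
  [∞, 78, 31]
  [76, ∞, 31]
  [-∞, 82, ∞]
D(2):
  [∞, 78, 31]
  [76, ∞, 31]
  [76, 82, ∞]
D(3):
  [∞, 78, 31]
  [76, ∞, 31]
  [76, 82, ∞]
Answer: W*[2][1] = 82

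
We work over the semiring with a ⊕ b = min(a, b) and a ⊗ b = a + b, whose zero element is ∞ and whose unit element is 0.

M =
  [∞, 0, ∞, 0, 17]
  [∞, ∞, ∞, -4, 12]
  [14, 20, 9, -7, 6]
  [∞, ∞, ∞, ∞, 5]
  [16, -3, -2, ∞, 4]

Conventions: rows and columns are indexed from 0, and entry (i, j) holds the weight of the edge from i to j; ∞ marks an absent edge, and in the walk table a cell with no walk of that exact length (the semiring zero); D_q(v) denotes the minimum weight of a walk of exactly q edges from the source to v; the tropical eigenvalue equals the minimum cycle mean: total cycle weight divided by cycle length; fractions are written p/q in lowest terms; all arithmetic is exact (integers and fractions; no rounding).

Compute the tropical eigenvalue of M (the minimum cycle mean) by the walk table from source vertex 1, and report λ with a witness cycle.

q=0: [∞, 0, ∞, ∞, ∞]
q=1: [∞, ∞, ∞, -4, 12]
q=2: [28, 9, 10, ∞, 1]
q=3: [17, -2, -1, 3, 5]
q=4: [13, 2, 3, -8, 5]
q=5: [17, 2, 3, -4, -3]
Optimal cycle mean attained by: cycle 2->3->4->2, total (-7) + 5 + (-2), length 3.
Answer: λ = -4/3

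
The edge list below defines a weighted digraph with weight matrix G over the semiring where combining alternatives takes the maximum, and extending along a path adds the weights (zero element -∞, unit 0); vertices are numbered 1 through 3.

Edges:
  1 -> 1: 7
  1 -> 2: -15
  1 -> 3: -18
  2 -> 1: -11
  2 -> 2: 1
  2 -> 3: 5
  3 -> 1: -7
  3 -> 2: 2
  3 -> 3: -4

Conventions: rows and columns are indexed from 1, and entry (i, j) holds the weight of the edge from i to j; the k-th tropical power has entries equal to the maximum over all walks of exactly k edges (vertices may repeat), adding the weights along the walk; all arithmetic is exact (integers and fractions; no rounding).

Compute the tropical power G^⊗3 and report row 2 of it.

G^⊗2:
  [14, -8, -10]
  [-2, 7, 6]
  [0, 3, 7]
G^⊗3:
  [21, -1, -3]
  [5, 8, 12]
  [7, 9, 8]
Answer: row 2 of G^⊗3 = [5, 8, 12]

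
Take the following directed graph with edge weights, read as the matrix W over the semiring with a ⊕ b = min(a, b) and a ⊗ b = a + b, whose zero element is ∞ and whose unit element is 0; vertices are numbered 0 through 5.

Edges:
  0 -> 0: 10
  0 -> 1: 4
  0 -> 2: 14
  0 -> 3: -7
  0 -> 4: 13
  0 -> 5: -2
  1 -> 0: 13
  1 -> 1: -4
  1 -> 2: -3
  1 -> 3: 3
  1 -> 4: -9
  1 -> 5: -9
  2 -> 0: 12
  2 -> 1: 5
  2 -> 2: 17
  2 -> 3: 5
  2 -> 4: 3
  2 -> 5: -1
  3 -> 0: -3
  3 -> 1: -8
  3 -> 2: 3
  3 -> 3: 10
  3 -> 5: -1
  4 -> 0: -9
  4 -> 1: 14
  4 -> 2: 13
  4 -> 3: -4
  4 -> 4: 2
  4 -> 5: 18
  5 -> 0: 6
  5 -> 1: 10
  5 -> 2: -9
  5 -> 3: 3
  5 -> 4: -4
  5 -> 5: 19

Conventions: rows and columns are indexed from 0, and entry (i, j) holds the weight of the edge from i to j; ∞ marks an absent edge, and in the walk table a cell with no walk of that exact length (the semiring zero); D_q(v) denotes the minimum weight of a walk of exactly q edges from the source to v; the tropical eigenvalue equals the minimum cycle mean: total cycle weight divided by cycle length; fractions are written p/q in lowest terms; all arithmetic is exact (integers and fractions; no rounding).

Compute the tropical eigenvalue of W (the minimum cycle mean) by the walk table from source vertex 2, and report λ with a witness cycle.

q=0: [∞, ∞, 0, ∞, ∞, ∞]
q=1: [12, 5, 17, 5, 3, -1]
q=2: [-6, -3, -10, -1, -5, -4]
q=3: [-14, -9, -13, -13, -12, -12]
q=4: [-21, -21, -21, -21, -18, -18]
q=5: [-27, -29, -27, -28, -30, -30]
q=6: [-39, -36, -39, -34, -38, -38]
Optimal cycle mean attained by: cycle 0->3->1->4->0, total (-7) + (-8) + (-9) + (-9), length 4.
Answer: λ = -33/4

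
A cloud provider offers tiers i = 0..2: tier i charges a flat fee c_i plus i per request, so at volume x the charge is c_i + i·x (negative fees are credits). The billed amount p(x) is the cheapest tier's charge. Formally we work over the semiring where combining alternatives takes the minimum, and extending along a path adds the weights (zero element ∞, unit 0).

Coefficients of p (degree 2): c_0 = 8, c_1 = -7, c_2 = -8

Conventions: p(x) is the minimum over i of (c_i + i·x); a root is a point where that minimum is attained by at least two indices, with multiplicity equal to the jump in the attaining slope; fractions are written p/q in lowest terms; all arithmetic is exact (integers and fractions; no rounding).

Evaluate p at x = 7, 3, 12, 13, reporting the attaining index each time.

p(7) = min(8+0·7=8, -7+1·7=0, -8+2·7=6) = 0 (attained by i=1)
p(3) = min(8+0·3=8, -7+1·3=-4, -8+2·3=-2) = -4 (attained by i=1)
p(12) = min(8+0·12=8, -7+1·12=5, -8+2·12=16) = 5 (attained by i=1)
p(13) = min(8+0·13=8, -7+1·13=6, -8+2·13=18) = 6 (attained by i=1)
Answer: p(7) = 0; p(3) = -4; p(12) = 5; p(13) = 6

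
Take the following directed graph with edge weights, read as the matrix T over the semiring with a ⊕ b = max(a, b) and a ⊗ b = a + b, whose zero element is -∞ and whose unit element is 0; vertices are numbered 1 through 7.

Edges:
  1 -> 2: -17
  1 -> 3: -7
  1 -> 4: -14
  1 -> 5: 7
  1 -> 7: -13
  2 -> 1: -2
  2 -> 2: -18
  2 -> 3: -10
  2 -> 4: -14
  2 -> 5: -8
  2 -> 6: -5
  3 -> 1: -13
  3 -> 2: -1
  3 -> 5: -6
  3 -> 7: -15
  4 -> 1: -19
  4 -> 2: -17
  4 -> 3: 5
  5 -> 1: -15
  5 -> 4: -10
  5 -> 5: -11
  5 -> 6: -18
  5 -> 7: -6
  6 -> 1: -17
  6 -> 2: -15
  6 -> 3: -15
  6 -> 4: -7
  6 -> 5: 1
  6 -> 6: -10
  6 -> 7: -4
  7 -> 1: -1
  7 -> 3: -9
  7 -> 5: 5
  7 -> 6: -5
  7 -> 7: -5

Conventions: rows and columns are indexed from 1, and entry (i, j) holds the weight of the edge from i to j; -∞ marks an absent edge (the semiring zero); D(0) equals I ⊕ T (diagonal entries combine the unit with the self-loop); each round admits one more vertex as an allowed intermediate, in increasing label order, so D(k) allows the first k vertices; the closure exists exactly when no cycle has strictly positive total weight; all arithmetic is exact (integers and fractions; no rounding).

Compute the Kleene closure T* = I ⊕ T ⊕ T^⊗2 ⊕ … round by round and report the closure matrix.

D(0):
  [0, -17, -7, -14, 7, -∞, -13]
  [-2, 0, -10, -14, -8, -5, -∞]
  [-13, -1, 0, -∞, -6, -∞, -15]
  [-19, -17, 5, 0, -∞, -∞, -∞]
  [-15, -∞, -∞, -10, 0, -18, -6]
  [-17, -15, -15, -7, 1, 0, -4]
  [-1, -∞, -9, -∞, 5, -5, 0]
D(1):
  [0, -17, -7, -14, 7, -∞, -13]
  [-2, 0, -9, -14, 5, -5, -15]
  [-13, -1, 0, -27, -6, -∞, -15]
  [-19, -17, 5, 0, -12, -∞, -32]
  [-15, -32, -22, -10, 0, -18, -6]
  [-17, -15, -15, -7, 1, 0, -4]
  [-1, -18, -8, -15, 6, -5, 0]
D(2):
  [0, -17, -7, -14, 7, -22, -13]
  [-2, 0, -9, -14, 5, -5, -15]
  [-3, -1, 0, -15, 4, -6, -15]
  [-19, -17, 5, 0, -12, -22, -32]
  [-15, -32, -22, -10, 0, -18, -6]
  [-17, -15, -15, -7, 1, 0, -4]
  [-1, -18, -8, -15, 6, -5, 0]
D(3):
  [0, -8, -7, -14, 7, -13, -13]
  [-2, 0, -9, -14, 5, -5, -15]
  [-3, -1, 0, -15, 4, -6, -15]
  [2, 4, 5, 0, 9, -1, -10]
  [-15, -23, -22, -10, 0, -18, -6]
  [-17, -15, -15, -7, 1, 0, -4]
  [-1, -9, -8, -15, 6, -5, 0]
D(4):
  [0, -8, -7, -14, 7, -13, -13]
  [-2, 0, -9, -14, 5, -5, -15]
  [-3, -1, 0, -15, 4, -6, -15]
  [2, 4, 5, 0, 9, -1, -10]
  [-8, -6, -5, -10, 0, -11, -6]
  [-5, -3, -2, -7, 2, 0, -4]
  [-1, -9, -8, -15, 6, -5, 0]
D(5):
  [0, 1, 2, -3, 7, -4, 1]
  [-2, 0, 0, -5, 5, -5, -1]
  [-3, -1, 0, -6, 4, -6, -2]
  [2, 4, 5, 0, 9, -1, 3]
  [-8, -6, -5, -10, 0, -11, -6]
  [-5, -3, -2, -7, 2, 0, -4]
  [-1, 0, 1, -4, 6, -5, 0]
D(6):
  [0, 1, 2, -3, 7, -4, 1]
  [-2, 0, 0, -5, 5, -5, -1]
  [-3, -1, 0, -6, 4, -6, -2]
  [2, 4, 5, 0, 9, -1, 3]
  [-8, -6, -5, -10, 0, -11, -6]
  [-5, -3, -2, -7, 2, 0, -4]
  [-1, 0, 1, -4, 6, -5, 0]
D(7):
  [0, 1, 2, -3, 7, -4, 1]
  [-2, 0, 0, -5, 5, -5, -1]
  [-3, -1, 0, -6, 4, -6, -2]
  [2, 4, 5, 0, 9, -1, 3]
  [-7, -6, -5, -10, 0, -11, -6]
  [-5, -3, -2, -7, 2, 0, -4]
  [-1, 0, 1, -4, 6, -5, 0]
Answer: T* = [[0, 1, 2, -3, 7, -4, 1], [-2, 0, 0, -5, 5, -5, -1], [-3, -1, 0, -6, 4, -6, -2], [2, 4, 5, 0, 9, -1, 3], [-7, -6, -5, -10, 0, -11, -6], [-5, -3, -2, -7, 2, 0, -4], [-1, 0, 1, -4, 6, -5, 0]]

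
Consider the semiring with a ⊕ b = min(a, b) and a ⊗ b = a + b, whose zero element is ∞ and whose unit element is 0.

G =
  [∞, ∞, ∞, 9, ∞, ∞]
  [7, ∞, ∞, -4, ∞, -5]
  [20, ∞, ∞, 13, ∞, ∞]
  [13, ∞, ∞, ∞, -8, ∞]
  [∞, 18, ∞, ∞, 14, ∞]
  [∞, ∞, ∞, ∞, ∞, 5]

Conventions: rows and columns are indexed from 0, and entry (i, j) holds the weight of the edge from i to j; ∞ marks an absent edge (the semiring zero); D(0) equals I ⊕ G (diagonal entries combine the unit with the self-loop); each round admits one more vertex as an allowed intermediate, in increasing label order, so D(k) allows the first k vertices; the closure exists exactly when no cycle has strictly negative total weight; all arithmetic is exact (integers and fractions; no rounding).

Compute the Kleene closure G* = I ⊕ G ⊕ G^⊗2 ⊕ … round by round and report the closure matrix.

D(0):
  [0, ∞, ∞, 9, ∞, ∞]
  [7, 0, ∞, -4, ∞, -5]
  [20, ∞, 0, 13, ∞, ∞]
  [13, ∞, ∞, 0, -8, ∞]
  [∞, 18, ∞, ∞, 0, ∞]
  [∞, ∞, ∞, ∞, ∞, 0]
D(1):
  [0, ∞, ∞, 9, ∞, ∞]
  [7, 0, ∞, -4, ∞, -5]
  [20, ∞, 0, 13, ∞, ∞]
  [13, ∞, ∞, 0, -8, ∞]
  [∞, 18, ∞, ∞, 0, ∞]
  [∞, ∞, ∞, ∞, ∞, 0]
D(2):
  [0, ∞, ∞, 9, ∞, ∞]
  [7, 0, ∞, -4, ∞, -5]
  [20, ∞, 0, 13, ∞, ∞]
  [13, ∞, ∞, 0, -8, ∞]
  [25, 18, ∞, 14, 0, 13]
  [∞, ∞, ∞, ∞, ∞, 0]
D(3):
  [0, ∞, ∞, 9, ∞, ∞]
  [7, 0, ∞, -4, ∞, -5]
  [20, ∞, 0, 13, ∞, ∞]
  [13, ∞, ∞, 0, -8, ∞]
  [25, 18, ∞, 14, 0, 13]
  [∞, ∞, ∞, ∞, ∞, 0]
D(4):
  [0, ∞, ∞, 9, 1, ∞]
  [7, 0, ∞, -4, -12, -5]
  [20, ∞, 0, 13, 5, ∞]
  [13, ∞, ∞, 0, -8, ∞]
  [25, 18, ∞, 14, 0, 13]
  [∞, ∞, ∞, ∞, ∞, 0]
D(5):
  [0, 19, ∞, 9, 1, 14]
  [7, 0, ∞, -4, -12, -5]
  [20, 23, 0, 13, 5, 18]
  [13, 10, ∞, 0, -8, 5]
  [25, 18, ∞, 14, 0, 13]
  [∞, ∞, ∞, ∞, ∞, 0]
D(6):
  [0, 19, ∞, 9, 1, 14]
  [7, 0, ∞, -4, -12, -5]
  [20, 23, 0, 13, 5, 18]
  [13, 10, ∞, 0, -8, 5]
  [25, 18, ∞, 14, 0, 13]
  [∞, ∞, ∞, ∞, ∞, 0]
Answer: G* = [[0, 19, ∞, 9, 1, 14], [7, 0, ∞, -4, -12, -5], [20, 23, 0, 13, 5, 18], [13, 10, ∞, 0, -8, 5], [25, 18, ∞, 14, 0, 13], [∞, ∞, ∞, ∞, ∞, 0]]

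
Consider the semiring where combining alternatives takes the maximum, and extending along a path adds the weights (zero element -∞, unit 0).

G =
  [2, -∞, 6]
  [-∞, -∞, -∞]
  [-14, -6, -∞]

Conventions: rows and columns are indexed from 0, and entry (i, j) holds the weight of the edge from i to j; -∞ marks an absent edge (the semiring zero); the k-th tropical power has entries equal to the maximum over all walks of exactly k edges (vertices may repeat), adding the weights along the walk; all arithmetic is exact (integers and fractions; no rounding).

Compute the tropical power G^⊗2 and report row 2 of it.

G^⊗2:
  [4, 0, 8]
  [-∞, -∞, -∞]
  [-12, -∞, -8]
Answer: row 2 of G^⊗2 = [-12, -∞, -8]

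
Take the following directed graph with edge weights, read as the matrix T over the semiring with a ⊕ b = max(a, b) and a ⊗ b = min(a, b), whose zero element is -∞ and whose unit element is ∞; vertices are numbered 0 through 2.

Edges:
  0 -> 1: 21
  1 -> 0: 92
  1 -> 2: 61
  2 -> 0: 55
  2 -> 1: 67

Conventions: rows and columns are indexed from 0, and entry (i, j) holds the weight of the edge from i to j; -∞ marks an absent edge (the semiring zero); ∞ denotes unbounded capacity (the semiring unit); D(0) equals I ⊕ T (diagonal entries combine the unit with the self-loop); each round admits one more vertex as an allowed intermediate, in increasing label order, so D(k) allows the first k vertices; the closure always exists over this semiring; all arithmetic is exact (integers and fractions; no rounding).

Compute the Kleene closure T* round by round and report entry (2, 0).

D(0):
  [∞, 21, -∞]
  [92, ∞, 61]
  [55, 67, ∞]
D(1):
  [∞, 21, -∞]
  [92, ∞, 61]
  [55, 67, ∞]
D(2):
  [∞, 21, 21]
  [92, ∞, 61]
  [67, 67, ∞]
D(3):
  [∞, 21, 21]
  [92, ∞, 61]
  [67, 67, ∞]
Answer: T*[2][0] = 67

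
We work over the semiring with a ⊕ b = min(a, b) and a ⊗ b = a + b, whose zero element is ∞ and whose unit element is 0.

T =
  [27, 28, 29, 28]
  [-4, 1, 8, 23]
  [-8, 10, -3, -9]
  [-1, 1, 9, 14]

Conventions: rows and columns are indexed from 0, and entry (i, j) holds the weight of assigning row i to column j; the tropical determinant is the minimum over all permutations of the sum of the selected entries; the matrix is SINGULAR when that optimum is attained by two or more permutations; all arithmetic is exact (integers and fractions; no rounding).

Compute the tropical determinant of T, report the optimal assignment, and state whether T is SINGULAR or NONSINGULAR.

σ = (0, 1, 2, 3): 27 + 1 + (-3) + 14 = 39
σ = (0, 1, 3, 2): 27 + 1 + (-9) + 9 = 28
σ = (0, 2, 1, 3): 27 + 8 + 10 + 14 = 59
σ = (0, 2, 3, 1): 27 + 8 + (-9) + 1 = 27
σ = (0, 3, 1, 2): 27 + 23 + 10 + 9 = 69
σ = (0, 3, 2, 1): 27 + 23 + (-3) + 1 = 48
σ = (1, 0, 2, 3): 28 + (-4) + (-3) + 14 = 35
σ = (1, 0, 3, 2): 28 + (-4) + (-9) + 9 = 24
σ = (1, 2, 0, 3): 28 + 8 + (-8) + 14 = 42
σ = (1, 2, 3, 0): 28 + 8 + (-9) + (-1) = 26
σ = (1, 3, 0, 2): 28 + 23 + (-8) + 9 = 52
σ = (1, 3, 2, 0): 28 + 23 + (-3) + (-1) = 47
σ = (2, 0, 1, 3): 29 + (-4) + 10 + 14 = 49
σ = (2, 0, 3, 1): 29 + (-4) + (-9) + 1 = 17
σ = (2, 1, 0, 3): 29 + 1 + (-8) + 14 = 36
σ = (2, 1, 3, 0): 29 + 1 + (-9) + (-1) = 20
σ = (2, 3, 0, 1): 29 + 23 + (-8) + 1 = 45
σ = (2, 3, 1, 0): 29 + 23 + 10 + (-1) = 61
σ = (3, 0, 1, 2): 28 + (-4) + 10 + 9 = 43
σ = (3, 0, 2, 1): 28 + (-4) + (-3) + 1 = 22
σ = (3, 1, 0, 2): 28 + 1 + (-8) + 9 = 30
σ = (3, 1, 2, 0): 28 + 1 + (-3) + (-1) = 25
σ = (3, 2, 0, 1): 28 + 8 + (-8) + 1 = 29
σ = (3, 2, 1, 0): 28 + 8 + 10 + (-1) = 45
Optimal value attained by: σ = (2, 0, 3, 1).
Answer: det⊕(T) = 17; verdict: NONSINGULAR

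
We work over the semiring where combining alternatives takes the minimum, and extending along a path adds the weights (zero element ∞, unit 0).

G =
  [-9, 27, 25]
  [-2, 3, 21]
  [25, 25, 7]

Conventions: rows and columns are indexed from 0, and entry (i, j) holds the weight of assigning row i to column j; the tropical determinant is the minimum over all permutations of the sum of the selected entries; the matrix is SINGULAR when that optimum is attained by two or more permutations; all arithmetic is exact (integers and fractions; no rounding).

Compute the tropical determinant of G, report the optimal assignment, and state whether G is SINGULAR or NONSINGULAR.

σ = (0, 1, 2): (-9) + 3 + 7 = 1
σ = (0, 2, 1): (-9) + 21 + 25 = 37
σ = (1, 0, 2): 27 + (-2) + 7 = 32
σ = (1, 2, 0): 27 + 21 + 25 = 73
σ = (2, 0, 1): 25 + (-2) + 25 = 48
σ = (2, 1, 0): 25 + 3 + 25 = 53
Optimal value attained by: σ = (0, 1, 2).
Answer: det⊕(G) = 1; verdict: NONSINGULAR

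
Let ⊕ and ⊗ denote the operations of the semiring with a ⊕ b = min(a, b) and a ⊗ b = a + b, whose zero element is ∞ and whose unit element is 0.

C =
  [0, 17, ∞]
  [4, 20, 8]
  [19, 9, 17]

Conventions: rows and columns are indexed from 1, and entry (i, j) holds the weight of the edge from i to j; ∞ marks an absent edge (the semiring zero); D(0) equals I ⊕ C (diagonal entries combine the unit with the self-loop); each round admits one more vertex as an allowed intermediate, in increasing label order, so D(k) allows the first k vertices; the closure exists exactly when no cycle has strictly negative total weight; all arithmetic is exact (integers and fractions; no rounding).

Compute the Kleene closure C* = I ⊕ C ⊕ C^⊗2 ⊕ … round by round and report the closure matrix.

D(0):
  [0, 17, ∞]
  [4, 0, 8]
  [19, 9, 0]
D(1):
  [0, 17, ∞]
  [4, 0, 8]
  [19, 9, 0]
D(2):
  [0, 17, 25]
  [4, 0, 8]
  [13, 9, 0]
D(3):
  [0, 17, 25]
  [4, 0, 8]
  [13, 9, 0]
Answer: C* = [[0, 17, 25], [4, 0, 8], [13, 9, 0]]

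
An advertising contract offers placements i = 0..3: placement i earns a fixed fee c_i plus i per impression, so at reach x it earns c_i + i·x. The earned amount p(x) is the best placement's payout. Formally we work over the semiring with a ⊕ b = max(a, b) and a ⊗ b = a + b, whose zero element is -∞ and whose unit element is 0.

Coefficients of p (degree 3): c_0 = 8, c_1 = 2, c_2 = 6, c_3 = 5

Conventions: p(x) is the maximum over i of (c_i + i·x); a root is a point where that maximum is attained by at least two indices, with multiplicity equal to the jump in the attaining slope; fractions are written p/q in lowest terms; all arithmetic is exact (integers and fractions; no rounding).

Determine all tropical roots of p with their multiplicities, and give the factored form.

hull edge (i=0, c=8) to (i=3, c=5): slope -1, span 3
Factored form: p(x) = 5 ⊗ (x ⊕ 1) ⊗ (x ⊕ 1) ⊗ (x ⊕ 1)
Answer: roots = 1 (mult 3)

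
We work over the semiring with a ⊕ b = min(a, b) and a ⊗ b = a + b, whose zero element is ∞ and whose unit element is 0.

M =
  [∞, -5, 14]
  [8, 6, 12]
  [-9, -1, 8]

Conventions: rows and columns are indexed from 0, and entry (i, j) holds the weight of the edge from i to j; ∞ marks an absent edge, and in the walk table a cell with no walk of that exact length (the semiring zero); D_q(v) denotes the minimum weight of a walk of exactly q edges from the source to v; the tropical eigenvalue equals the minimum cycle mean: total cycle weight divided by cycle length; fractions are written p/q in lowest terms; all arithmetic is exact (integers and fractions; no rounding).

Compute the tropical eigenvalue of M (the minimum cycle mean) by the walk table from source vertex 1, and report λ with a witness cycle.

q=0: [∞, 0, ∞]
q=1: [8, 6, 12]
q=2: [3, 3, 18]
q=3: [9, -2, 15]
Optimal cycle mean attained by: cycle 0->1->2->0, total (-5) + 12 + (-9), length 3.
Answer: λ = -2/3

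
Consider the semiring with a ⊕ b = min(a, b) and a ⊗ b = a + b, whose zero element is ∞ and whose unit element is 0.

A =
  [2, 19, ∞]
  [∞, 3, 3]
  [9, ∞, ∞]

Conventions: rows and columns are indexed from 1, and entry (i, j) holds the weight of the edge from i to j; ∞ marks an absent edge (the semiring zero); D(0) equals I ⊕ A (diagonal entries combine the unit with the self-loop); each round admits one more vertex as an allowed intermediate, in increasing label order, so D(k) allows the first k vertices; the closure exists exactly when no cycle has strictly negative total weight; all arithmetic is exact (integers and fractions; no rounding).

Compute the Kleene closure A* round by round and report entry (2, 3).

D(0):
  [0, 19, ∞]
  [∞, 0, 3]
  [9, ∞, 0]
D(1):
  [0, 19, ∞]
  [∞, 0, 3]
  [9, 28, 0]
D(2):
  [0, 19, 22]
  [∞, 0, 3]
  [9, 28, 0]
D(3):
  [0, 19, 22]
  [12, 0, 3]
  [9, 28, 0]
Answer: A*[2][3] = 3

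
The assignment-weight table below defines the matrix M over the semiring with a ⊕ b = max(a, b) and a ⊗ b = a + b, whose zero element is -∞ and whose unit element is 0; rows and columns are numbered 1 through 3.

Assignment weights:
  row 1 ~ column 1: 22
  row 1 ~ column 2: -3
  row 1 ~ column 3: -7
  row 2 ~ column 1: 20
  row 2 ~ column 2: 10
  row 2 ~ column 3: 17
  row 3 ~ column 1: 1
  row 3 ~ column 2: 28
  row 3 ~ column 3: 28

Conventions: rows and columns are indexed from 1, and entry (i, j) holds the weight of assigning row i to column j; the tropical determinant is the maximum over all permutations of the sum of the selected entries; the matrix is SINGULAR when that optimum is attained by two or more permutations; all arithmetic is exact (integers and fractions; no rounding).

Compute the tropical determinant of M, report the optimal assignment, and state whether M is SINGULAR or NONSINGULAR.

σ = (1, 2, 3): 22 + 10 + 28 = 60
σ = (1, 3, 2): 22 + 17 + 28 = 67
σ = (2, 1, 3): (-3) + 20 + 28 = 45
σ = (2, 3, 1): (-3) + 17 + 1 = 15
σ = (3, 1, 2): (-7) + 20 + 28 = 41
σ = (3, 2, 1): (-7) + 10 + 1 = 4
Optimal value attained by: σ = (1, 3, 2).
Answer: det⊕(M) = 67; verdict: NONSINGULAR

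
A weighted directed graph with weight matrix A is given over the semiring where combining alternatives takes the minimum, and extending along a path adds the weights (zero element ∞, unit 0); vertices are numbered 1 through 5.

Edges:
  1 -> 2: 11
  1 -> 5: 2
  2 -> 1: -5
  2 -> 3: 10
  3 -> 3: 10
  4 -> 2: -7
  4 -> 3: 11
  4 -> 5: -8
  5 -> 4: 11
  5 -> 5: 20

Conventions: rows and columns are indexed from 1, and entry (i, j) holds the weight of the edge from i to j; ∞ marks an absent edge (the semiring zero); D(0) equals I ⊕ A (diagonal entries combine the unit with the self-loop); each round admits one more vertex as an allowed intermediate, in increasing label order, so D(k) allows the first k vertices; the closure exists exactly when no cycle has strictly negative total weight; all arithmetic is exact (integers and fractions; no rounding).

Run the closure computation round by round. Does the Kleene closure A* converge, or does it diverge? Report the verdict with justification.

D(0):
  [0, 11, ∞, ∞, 2]
  [-5, 0, 10, ∞, ∞]
  [∞, ∞, 0, ∞, ∞]
  [∞, -7, 11, 0, -8]
  [∞, ∞, ∞, 11, 0]
D(1):
  [0, 11, ∞, ∞, 2]
  [-5, 0, 10, ∞, -3]
  [∞, ∞, 0, ∞, ∞]
  [∞, -7, 11, 0, -8]
  [∞, ∞, ∞, 11, 0]
D(2):
  [0, 11, 21, ∞, 2]
  [-5, 0, 10, ∞, -3]
  [∞, ∞, 0, ∞, ∞]
  [-12, -7, 3, 0, -10]
  [∞, ∞, ∞, 11, 0]
D(3):
  [0, 11, 21, ∞, 2]
  [-5, 0, 10, ∞, -3]
  [∞, ∞, 0, ∞, ∞]
  [-12, -7, 3, 0, -10]
  [∞, ∞, ∞, 11, 0]
D(4):
  [0, 11, 21, ∞, 2]
  [-5, 0, 10, ∞, -3]
  [∞, ∞, 0, ∞, ∞]
  [-12, -7, 3, 0, -10]
  [-1, 4, 14, 11, 0]
D(5):
  [0, 6, 16, 13, 2]
  [-5, 0, 10, 8, -3]
  [∞, ∞, 0, ∞, ∞]
  [-12, -7, 3, 0, -10]
  [-1, 4, 14, 11, 0]
Key observation: every diagonal entry stays at the unit through all rounds, so no improving cycle exists.
Answer: CONVERGES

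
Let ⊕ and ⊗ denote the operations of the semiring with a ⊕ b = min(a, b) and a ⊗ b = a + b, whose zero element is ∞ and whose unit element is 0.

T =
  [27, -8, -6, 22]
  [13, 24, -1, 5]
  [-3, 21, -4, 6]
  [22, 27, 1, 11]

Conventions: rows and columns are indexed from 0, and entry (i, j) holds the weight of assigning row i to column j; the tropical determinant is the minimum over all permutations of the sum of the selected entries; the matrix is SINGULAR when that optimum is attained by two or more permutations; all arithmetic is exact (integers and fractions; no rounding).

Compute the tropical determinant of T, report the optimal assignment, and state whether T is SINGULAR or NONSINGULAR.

σ = (0, 1, 2, 3): 27 + 24 + (-4) + 11 = 58
σ = (0, 1, 3, 2): 27 + 24 + 6 + 1 = 58
σ = (0, 2, 1, 3): 27 + (-1) + 21 + 11 = 58
σ = (0, 2, 3, 1): 27 + (-1) + 6 + 27 = 59
σ = (0, 3, 1, 2): 27 + 5 + 21 + 1 = 54
σ = (0, 3, 2, 1): 27 + 5 + (-4) + 27 = 55
σ = (1, 0, 2, 3): (-8) + 13 + (-4) + 11 = 12
σ = (1, 0, 3, 2): (-8) + 13 + 6 + 1 = 12
σ = (1, 2, 0, 3): (-8) + (-1) + (-3) + 11 = -1
σ = (1, 2, 3, 0): (-8) + (-1) + 6 + 22 = 19
σ = (1, 3, 0, 2): (-8) + 5 + (-3) + 1 = -5
σ = (1, 3, 2, 0): (-8) + 5 + (-4) + 22 = 15
σ = (2, 0, 1, 3): (-6) + 13 + 21 + 11 = 39
σ = (2, 0, 3, 1): (-6) + 13 + 6 + 27 = 40
σ = (2, 1, 0, 3): (-6) + 24 + (-3) + 11 = 26
σ = (2, 1, 3, 0): (-6) + 24 + 6 + 22 = 46
σ = (2, 3, 0, 1): (-6) + 5 + (-3) + 27 = 23
σ = (2, 3, 1, 0): (-6) + 5 + 21 + 22 = 42
σ = (3, 0, 1, 2): 22 + 13 + 21 + 1 = 57
σ = (3, 0, 2, 1): 22 + 13 + (-4) + 27 = 58
σ = (3, 1, 0, 2): 22 + 24 + (-3) + 1 = 44
σ = (3, 1, 2, 0): 22 + 24 + (-4) + 22 = 64
σ = (3, 2, 0, 1): 22 + (-1) + (-3) + 27 = 45
σ = (3, 2, 1, 0): 22 + (-1) + 21 + 22 = 64
Optimal value attained by: σ = (1, 3, 0, 2).
Answer: det⊕(T) = -5; verdict: NONSINGULAR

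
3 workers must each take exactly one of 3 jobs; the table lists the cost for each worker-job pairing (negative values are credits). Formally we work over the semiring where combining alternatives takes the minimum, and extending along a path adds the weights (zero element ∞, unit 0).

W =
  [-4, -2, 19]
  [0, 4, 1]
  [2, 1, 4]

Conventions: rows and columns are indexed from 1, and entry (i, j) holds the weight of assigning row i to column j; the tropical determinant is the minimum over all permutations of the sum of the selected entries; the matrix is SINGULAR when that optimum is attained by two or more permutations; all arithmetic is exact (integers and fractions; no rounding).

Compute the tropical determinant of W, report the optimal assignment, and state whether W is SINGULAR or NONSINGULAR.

σ = (1, 2, 3): (-4) + 4 + 4 = 4
σ = (1, 3, 2): (-4) + 1 + 1 = -2
σ = (2, 1, 3): (-2) + 0 + 4 = 2
σ = (2, 3, 1): (-2) + 1 + 2 = 1
σ = (3, 1, 2): 19 + 0 + 1 = 20
σ = (3, 2, 1): 19 + 4 + 2 = 25
Optimal value attained by: σ = (1, 3, 2).
Answer: det⊕(W) = -2; verdict: NONSINGULAR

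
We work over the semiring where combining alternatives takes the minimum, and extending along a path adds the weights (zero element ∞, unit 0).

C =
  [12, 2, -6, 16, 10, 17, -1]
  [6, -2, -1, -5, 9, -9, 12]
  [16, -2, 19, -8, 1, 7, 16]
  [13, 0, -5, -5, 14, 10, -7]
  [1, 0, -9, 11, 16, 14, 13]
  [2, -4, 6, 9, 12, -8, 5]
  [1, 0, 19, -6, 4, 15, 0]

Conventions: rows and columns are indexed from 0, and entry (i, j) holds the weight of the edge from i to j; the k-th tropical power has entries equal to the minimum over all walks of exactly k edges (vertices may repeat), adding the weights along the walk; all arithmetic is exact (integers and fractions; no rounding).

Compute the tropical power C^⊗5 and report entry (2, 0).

C^⊗2:
  [0, -8, 1, -14, -5, -7, -1]
  [-7, -13, -10, -10, 0, -17, -12]
  [2, -8, -13, -13, 6, -11, -15]
  [-6, -7, -10, -13, -4, -9, -12]
  [6, -11, -5, -17, -8, -9, 0]
  [-6, -12, -5, -9, 4, -16, -3]
  [1, -6, -11, -11, 4, -9, -13]
C^⊗3:
  [-5, -14, -19, -19, 0, -17, -21]
  [-15, -21, -15, -18, -9, -25, -17]
  [-14, -15, -18, -21, -12, -19, -20]
  [-11, -13, -18, -18, -9, -17, -20]
  [-7, -17, -22, -22, -4, -20, -24]
  [-14, -20, -14, -17, -4, -24, -16]
  [-12, -13, -16, -19, -10, -17, -18]
C^⊗4:
  [-20, -21, -24, -27, -18, -25, -26]
  [-23, -29, -23, -26, -14, -33, -25]
  [-19, -23, -26, -26, -17, -27, -28]
  [-19, -21, -23, -26, -17, -25, -25]
  [-23, -24, -27, -30, -21, -28, -29]
  [-22, -28, -22, -25, -13, -32, -24]
  [-17, -21, -24, -24, -15, -25, -26]
C^⊗5:
  [-25, -29, -32, -32, -23, -33, -34]
  [-31, -37, -31, -34, -22, -41, -33]
  [-27, -31, -31, -34, -25, -35, -33]
  [-24, -29, -31, -31, -22, -33, -33]
  [-28, -32, -35, -35, -26, -36, -37]
  [-30, -36, -30, -33, -21, -40, -32]
  [-25, -29, -29, -32, -23, -33, -31]
Key observation: the optimum is the walk 2->3->2->3->6->0, with weight (-8) + (-5) + (-8) + (-7) + 1 = -27.
Optimal value attained by: walk 2->3->2->3->6->0.
Answer: (C^⊗5)[2][0] = -27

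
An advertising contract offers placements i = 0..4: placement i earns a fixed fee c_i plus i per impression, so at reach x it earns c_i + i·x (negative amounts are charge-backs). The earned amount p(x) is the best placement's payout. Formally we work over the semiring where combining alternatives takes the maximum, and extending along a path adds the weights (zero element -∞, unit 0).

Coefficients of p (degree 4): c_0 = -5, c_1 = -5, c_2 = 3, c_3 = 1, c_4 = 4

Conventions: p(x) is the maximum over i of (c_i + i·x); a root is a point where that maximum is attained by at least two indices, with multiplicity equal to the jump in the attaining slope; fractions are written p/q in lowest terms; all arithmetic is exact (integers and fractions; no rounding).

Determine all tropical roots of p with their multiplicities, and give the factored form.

hull edge (i=0, c=-5) to (i=2, c=3): slope 4, span 2
hull edge (i=2, c=3) to (i=4, c=4): slope 1/2, span 2
Factored form: p(x) = 4 ⊗ (x ⊕ (-4)) ⊗ (x ⊕ (-4)) ⊗ (x ⊕ (-1/2)) ⊗ (x ⊕ (-1/2))
Answer: roots = -4 (mult 2), -1/2 (mult 2)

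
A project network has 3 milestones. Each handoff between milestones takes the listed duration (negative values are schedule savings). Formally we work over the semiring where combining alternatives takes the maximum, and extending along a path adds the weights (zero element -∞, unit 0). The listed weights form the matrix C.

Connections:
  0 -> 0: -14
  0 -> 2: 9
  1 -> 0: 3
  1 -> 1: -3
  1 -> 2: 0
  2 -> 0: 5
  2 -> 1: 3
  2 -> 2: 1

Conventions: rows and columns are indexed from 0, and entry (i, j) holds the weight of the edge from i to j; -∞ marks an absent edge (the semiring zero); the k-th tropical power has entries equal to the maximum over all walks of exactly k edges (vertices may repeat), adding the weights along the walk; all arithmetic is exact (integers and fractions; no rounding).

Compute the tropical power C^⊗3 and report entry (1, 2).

C^⊗2:
  [14, 12, 10]
  [5, 3, 12]
  [6, 4, 14]
C^⊗3:
  [15, 13, 23]
  [17, 15, 14]
  [19, 17, 15]
Key observation: the optimum is the walk 1->2->0->2, with weight 0 + 5 + 9 = 14.
Optimal value attained by: walk 1->2->0->2.
Answer: (C^⊗3)[1][2] = 14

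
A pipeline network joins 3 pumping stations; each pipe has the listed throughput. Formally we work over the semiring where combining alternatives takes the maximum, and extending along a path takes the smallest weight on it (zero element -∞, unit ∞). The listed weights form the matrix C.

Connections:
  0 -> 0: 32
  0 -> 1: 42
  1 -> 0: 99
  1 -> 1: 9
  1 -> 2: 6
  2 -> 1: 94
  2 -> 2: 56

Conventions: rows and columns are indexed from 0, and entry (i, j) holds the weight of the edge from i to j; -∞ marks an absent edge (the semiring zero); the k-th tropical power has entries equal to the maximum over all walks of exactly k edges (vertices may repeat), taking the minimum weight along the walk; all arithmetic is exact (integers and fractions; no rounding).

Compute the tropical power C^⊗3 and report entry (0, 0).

C^⊗2:
  [42, 32, 6]
  [32, 42, 6]
  [94, 56, 56]
C^⊗3:
  [32, 42, 6]
  [42, 32, 6]
  [56, 56, 56]
Key observation: the optimum is the walk 0->0->1->0, with weight 32 min 42 min 99 = 32.
Optimal value attained by: walk 0->0->1->0.
Answer: (C^⊗3)[0][0] = 32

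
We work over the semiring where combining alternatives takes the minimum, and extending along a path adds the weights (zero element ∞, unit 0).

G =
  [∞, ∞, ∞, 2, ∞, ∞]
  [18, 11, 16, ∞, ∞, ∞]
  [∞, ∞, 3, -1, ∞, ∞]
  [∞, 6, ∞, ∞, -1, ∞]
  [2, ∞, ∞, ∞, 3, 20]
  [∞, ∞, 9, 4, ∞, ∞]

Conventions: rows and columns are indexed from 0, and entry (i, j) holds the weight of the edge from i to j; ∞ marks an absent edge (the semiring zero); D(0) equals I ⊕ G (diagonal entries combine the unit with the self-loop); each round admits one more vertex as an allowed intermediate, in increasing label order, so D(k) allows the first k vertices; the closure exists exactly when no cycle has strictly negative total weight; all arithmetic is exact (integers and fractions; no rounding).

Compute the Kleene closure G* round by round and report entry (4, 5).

D(0):
  [0, ∞, ∞, 2, ∞, ∞]
  [18, 0, 16, ∞, ∞, ∞]
  [∞, ∞, 0, -1, ∞, ∞]
  [∞, 6, ∞, 0, -1, ∞]
  [2, ∞, ∞, ∞, 0, 20]
  [∞, ∞, 9, 4, ∞, 0]
D(1):
  [0, ∞, ∞, 2, ∞, ∞]
  [18, 0, 16, 20, ∞, ∞]
  [∞, ∞, 0, -1, ∞, ∞]
  [∞, 6, ∞, 0, -1, ∞]
  [2, ∞, ∞, 4, 0, 20]
  [∞, ∞, 9, 4, ∞, 0]
D(2):
  [0, ∞, ∞, 2, ∞, ∞]
  [18, 0, 16, 20, ∞, ∞]
  [∞, ∞, 0, -1, ∞, ∞]
  [24, 6, 22, 0, -1, ∞]
  [2, ∞, ∞, 4, 0, 20]
  [∞, ∞, 9, 4, ∞, 0]
D(3):
  [0, ∞, ∞, 2, ∞, ∞]
  [18, 0, 16, 15, ∞, ∞]
  [∞, ∞, 0, -1, ∞, ∞]
  [24, 6, 22, 0, -1, ∞]
  [2, ∞, ∞, 4, 0, 20]
  [∞, ∞, 9, 4, ∞, 0]
D(4):
  [0, 8, 24, 2, 1, ∞]
  [18, 0, 16, 15, 14, ∞]
  [23, 5, 0, -1, -2, ∞]
  [24, 6, 22, 0, -1, ∞]
  [2, 10, 26, 4, 0, 20]
  [28, 10, 9, 4, 3, 0]
D(5):
  [0, 8, 24, 2, 1, 21]
  [16, 0, 16, 15, 14, 34]
  [0, 5, 0, -1, -2, 18]
  [1, 6, 22, 0, -1, 19]
  [2, 10, 26, 4, 0, 20]
  [5, 10, 9, 4, 3, 0]
D(6):
  [0, 8, 24, 2, 1, 21]
  [16, 0, 16, 15, 14, 34]
  [0, 5, 0, -1, -2, 18]
  [1, 6, 22, 0, -1, 19]
  [2, 10, 26, 4, 0, 20]
  [5, 10, 9, 4, 3, 0]
Answer: G*[4][5] = 20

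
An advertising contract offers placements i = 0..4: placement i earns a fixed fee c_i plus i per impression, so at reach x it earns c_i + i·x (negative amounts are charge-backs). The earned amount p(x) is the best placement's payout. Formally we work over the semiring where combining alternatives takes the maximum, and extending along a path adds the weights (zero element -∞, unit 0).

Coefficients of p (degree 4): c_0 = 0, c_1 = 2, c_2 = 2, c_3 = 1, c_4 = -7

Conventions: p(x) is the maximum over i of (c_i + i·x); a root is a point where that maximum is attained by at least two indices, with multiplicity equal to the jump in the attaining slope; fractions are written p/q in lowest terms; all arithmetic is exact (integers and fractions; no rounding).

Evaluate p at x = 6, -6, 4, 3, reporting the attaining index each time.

p(6) = max(0+0·6=0, 2+1·6=8, 2+2·6=14, 1+3·6=19, -7+4·6=17) = 19 (attained by i=3)
p(-6) = max(0+0·(-6)=0, 2+1·(-6)=-4, 2+2·(-6)=-10, 1+3·(-6)=-17, -7+4·(-6)=-31) = 0 (attained by i=0)
p(4) = max(0+0·4=0, 2+1·4=6, 2+2·4=10, 1+3·4=13, -7+4·4=9) = 13 (attained by i=3)
p(3) = max(0+0·3=0, 2+1·3=5, 2+2·3=8, 1+3·3=10, -7+4·3=5) = 10 (attained by i=3)
Answer: p(6) = 19; p(-6) = 0; p(4) = 13; p(3) = 10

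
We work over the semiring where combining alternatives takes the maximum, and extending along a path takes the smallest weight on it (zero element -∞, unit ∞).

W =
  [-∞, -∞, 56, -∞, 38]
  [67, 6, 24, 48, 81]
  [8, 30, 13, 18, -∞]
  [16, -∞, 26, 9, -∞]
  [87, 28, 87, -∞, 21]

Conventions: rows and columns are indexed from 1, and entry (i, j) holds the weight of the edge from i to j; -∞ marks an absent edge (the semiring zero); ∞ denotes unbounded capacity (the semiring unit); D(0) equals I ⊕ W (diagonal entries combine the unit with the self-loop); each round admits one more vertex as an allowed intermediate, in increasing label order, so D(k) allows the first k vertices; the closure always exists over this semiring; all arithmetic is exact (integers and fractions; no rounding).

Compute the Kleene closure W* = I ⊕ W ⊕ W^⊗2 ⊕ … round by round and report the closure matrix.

D(0):
  [∞, -∞, 56, -∞, 38]
  [67, ∞, 24, 48, 81]
  [8, 30, ∞, 18, -∞]
  [16, -∞, 26, ∞, -∞]
  [87, 28, 87, -∞, ∞]
D(1):
  [∞, -∞, 56, -∞, 38]
  [67, ∞, 56, 48, 81]
  [8, 30, ∞, 18, 8]
  [16, -∞, 26, ∞, 16]
  [87, 28, 87, -∞, ∞]
D(2):
  [∞, -∞, 56, -∞, 38]
  [67, ∞, 56, 48, 81]
  [30, 30, ∞, 30, 30]
  [16, -∞, 26, ∞, 16]
  [87, 28, 87, 28, ∞]
D(3):
  [∞, 30, 56, 30, 38]
  [67, ∞, 56, 48, 81]
  [30, 30, ∞, 30, 30]
  [26, 26, 26, ∞, 26]
  [87, 30, 87, 30, ∞]
D(4):
  [∞, 30, 56, 30, 38]
  [67, ∞, 56, 48, 81]
  [30, 30, ∞, 30, 30]
  [26, 26, 26, ∞, 26]
  [87, 30, 87, 30, ∞]
D(5):
  [∞, 30, 56, 30, 38]
  [81, ∞, 81, 48, 81]
  [30, 30, ∞, 30, 30]
  [26, 26, 26, ∞, 26]
  [87, 30, 87, 30, ∞]
Answer: W* = [[∞, 30, 56, 30, 38], [81, ∞, 81, 48, 81], [30, 30, ∞, 30, 30], [26, 26, 26, ∞, 26], [87, 30, 87, 30, ∞]]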